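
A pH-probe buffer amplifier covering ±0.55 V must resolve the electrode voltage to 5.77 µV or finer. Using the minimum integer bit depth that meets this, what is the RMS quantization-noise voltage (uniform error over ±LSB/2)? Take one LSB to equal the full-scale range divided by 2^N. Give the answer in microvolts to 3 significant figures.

1.21 µV

Span: 0.55 V − (-0.55 V) = 1.1 V.
Levels needed ≥ 1.1/5.77 µV = 190600. 2^18 = 262144 suffices, so N_min = 18.
One LSB is 1.1 V / 262144 = 4.1962 µV.
V_rms = LSB/√12 = 1.21 µV.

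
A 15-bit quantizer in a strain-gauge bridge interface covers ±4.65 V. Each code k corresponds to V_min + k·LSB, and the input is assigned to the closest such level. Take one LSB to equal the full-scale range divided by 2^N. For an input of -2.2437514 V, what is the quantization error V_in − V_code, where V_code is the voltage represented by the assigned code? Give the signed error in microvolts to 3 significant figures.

Range = 4.65 − (-4.65) = 9.3 V. LSB = 9.3 V / 2^15 ≈ 283.8 µV.
Position in LSBs: (-2.2437514 − (-4.65)) × 32768/9.3 = 8478.2746; rounding gives k = 8478.
Reconstructed level: -4.65 + 8478 × 9.3/32768 V = -2.2438293457 V.
Error = V_in − V_code = -2.2437514 − (-2.2438293457) = +77.9 µV.

+77.9 µV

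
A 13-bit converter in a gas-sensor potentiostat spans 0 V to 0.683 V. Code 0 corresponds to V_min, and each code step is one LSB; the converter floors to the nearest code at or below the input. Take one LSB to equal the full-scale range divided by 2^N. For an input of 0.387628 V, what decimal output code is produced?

Full-scale range = 0.683 V. LSB = 0.683 V / 2^13 ≈ 83.37 µV.
(V_in − V_min) × 2^13/range = (0.387628 − (0)) × 8192/0.683 = 4649.266.
Floor → code = 4649.

4649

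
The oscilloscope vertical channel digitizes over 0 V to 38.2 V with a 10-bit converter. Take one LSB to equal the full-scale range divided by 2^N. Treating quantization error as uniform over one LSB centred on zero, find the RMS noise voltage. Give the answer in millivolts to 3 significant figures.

10.8 mV

V_FS = 38.2 V.
Step size = 38.2/1024 V = 37.305 mV.
σ_q = LSB/√12 = 37.305 mV/3.4641 = 10.8 mV.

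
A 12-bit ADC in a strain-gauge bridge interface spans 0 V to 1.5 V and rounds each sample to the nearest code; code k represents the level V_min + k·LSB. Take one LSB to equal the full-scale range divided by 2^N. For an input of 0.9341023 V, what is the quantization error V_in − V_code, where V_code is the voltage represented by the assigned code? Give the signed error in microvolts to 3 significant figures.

V_FS = 1.5 V. LSB = 1.5 V / 2^12 ≈ 366.2 µV.
(V_in − V_min)/LSB = (0.9341023 − (0)) × 4096/1.5 = 2550.7220 → nearest code k = 2551.
V_code = V_min + k × range/2^12 = 0 + 2551 × 1.5/4096 = 0.9342041016 V.
V_in − V_code = 0.9341023 − (0.9342041016) = −102 µV.

−102 µV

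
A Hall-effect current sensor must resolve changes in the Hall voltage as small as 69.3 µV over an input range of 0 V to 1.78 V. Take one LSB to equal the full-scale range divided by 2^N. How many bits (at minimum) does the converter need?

Span = 1.78 V.
Need 2^N ≥ 1.78 V / 69.3 µV = 25690 → N_min = 15.

15 bits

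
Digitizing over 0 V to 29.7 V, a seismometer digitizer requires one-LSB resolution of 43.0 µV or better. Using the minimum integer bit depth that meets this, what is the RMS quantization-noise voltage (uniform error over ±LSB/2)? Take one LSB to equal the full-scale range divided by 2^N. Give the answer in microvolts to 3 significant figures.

8.18 µV

Full-scale range = 29.7 V.
Required number of levels: 29.7/43.0 µV = 690700; smallest N with 2^N ≥ that is 20.
One LSB is 29.7 V / 1048576 = 28.324 µV.
V_rms = LSB/√12 = 8.18 µV.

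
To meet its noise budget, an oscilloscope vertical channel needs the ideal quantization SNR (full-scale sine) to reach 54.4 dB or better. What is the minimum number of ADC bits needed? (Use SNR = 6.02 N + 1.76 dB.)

9 bits

N ≥ (54.4 − 1.76)/6.02 = 8.744 → N_min = 9.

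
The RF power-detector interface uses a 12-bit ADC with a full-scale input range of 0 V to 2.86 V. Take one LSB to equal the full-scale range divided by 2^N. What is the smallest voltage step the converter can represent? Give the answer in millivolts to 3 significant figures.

Span = 2.86 V.
2^12 = 4096 levels.
Step size = 2.86/4096 V = 0.698 mV.

0.698 mV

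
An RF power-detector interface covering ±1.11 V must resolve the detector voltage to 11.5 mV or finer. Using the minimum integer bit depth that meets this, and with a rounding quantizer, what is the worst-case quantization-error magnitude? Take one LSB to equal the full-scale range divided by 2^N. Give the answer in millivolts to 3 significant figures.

4.34 mV

The full-scale span is 1.11 − (-1.11) = 2.22 V.
Required number of levels: 2.22/11.5 mV = 193.04; smallest N with 2^N ≥ that is 8.
LSB = 2.22 V ÷ 2^8 = 2.22/256 V = 8.6719 mV.
Max error for round-to-nearest is LSB/2 = 4.34 mV.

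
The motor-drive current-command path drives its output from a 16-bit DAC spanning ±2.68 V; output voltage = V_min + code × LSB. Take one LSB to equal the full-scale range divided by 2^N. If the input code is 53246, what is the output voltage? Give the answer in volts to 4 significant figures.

Range = 2.68 − (-2.68) = 5.36 V. LSB = 5.36 V / 2^16.
Output = V_min + (53246/65536) × range = -2.68 + 0.812469 × 5.36 V
      = -2.68 V + 4.35484 V = 1.67484 V.

1.675 V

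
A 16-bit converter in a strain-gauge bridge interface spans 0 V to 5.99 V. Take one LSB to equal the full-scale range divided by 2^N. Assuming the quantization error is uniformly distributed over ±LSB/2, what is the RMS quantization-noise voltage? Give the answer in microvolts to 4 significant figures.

Range is 5.99 V.
Step size = 5.99/65536 V = 91.4001 µV.
RMS of a uniform error over width LSB is LSB/√12 = 26.38 µV.

26.38 µV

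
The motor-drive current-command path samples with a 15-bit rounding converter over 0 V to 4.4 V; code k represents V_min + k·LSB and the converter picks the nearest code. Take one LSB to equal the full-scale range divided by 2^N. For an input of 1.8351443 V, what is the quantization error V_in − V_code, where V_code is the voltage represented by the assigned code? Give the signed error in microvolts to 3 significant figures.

−24.2 µV

Full-scale range = 4.4 V. LSB = 4.4 V / 2^15 ≈ 134.3 µV.
(V_in − V_min)/LSB = (1.8351443 − (0)) × 32768/4.4 = 13666.8201 → nearest code k = 13667.
V_code = V_min + k × range/2^15 = 0 + 13667 × 4.4/32768 = 1.8351684570 V.
e = 1.8351443 − (1.8351684570) = −24.2 µV.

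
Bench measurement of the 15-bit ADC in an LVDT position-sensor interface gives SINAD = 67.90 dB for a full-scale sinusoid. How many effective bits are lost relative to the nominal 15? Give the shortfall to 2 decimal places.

4.01 bits

Effective bits = (67.90 − 1.76)/6.02 = 10.9867.
Shortfall = 15 − 10.9867 = 4.0133 bits.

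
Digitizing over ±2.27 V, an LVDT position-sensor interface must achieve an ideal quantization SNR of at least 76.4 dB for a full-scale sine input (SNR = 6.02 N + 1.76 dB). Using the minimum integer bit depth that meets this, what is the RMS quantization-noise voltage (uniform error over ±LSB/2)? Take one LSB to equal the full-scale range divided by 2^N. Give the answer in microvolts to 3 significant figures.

Range = 2.27 − (-2.27) = 4.54 V.
Solving 6.02 N ≥ 76.4 − 1.76: N ≥ 12.399. Round up → N = 13.
Step size = 4.54/8192 V = 0.55420 mV.
σ_q = LSB/√12 = 0.55420 mV/3.4641 = 160 µV.

160 µV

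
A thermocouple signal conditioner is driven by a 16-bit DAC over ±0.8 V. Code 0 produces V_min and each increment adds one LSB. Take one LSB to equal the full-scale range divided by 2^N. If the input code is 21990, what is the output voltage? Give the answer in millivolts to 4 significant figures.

-263.1 mV

Range = 0.8 − (-0.8) = 1.6 V. LSB = 1.6 V / 2^16.
V_out = -0.8 + 21990 × (1.6/65536) V
      = -0.8 V + 0.536865 V = -0.263135 V.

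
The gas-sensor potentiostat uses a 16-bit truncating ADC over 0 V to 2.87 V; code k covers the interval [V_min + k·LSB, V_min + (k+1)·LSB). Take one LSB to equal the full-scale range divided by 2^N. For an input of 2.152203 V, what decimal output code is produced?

Full-scale range = 2.87 V. LSB = 2.87 V / 2^16 ≈ 43.79 µV.
V_in − V_min = 2.152203 − (0) = 2.152203 V.
Divide by LSB: 2.152203 × 65536/2.87 = 49145.2181.
Truncating gives code 49145.

49145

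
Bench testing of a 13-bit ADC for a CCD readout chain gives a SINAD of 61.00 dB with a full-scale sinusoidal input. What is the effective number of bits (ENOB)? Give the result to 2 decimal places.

9.84 bits

ENOB = (SINAD − 1.76) / 6.02 = (61.00 − 1.76) / 6.02 = 59.24 / 6.02 = 9.8405.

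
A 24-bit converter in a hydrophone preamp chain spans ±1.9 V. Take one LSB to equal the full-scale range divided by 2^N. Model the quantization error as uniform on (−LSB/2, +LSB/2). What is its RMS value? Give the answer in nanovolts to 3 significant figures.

65.4 nV

Full-scale range = 1.9 V − (-1.9 V) = 3.8 V.
One LSB is 3.8 V / 16777216 = 226.50 nV.
RMS of a uniform error over width LSB is LSB/√12 = 65.4 nV.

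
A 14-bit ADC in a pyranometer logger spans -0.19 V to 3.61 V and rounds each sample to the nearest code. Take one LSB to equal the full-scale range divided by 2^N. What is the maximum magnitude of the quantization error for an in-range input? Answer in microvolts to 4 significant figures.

116.0 µV

Full-scale range = 3.61 V − (-0.19 V) = 3.8 V.
One LSB is 3.8 V / 16384 = 231.934 µV.
A rounding quantizer has |error| ≤ LSB/2 = 116.0 µV.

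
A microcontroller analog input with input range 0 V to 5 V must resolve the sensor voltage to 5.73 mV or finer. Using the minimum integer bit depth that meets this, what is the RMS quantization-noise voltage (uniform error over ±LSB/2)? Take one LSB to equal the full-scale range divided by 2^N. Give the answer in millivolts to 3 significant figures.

Full-scale range = 5 V.
Levels needed ≥ 5/5.73 mV = 872.6. 2^10 = 1024 suffices, so N_min = 10.
One LSB is 5 V / 1024 = 4.8828 mV.
σ_q = LSB/√12 = 4.8828 mV/3.4641 = 1.41 mV.

1.41 mV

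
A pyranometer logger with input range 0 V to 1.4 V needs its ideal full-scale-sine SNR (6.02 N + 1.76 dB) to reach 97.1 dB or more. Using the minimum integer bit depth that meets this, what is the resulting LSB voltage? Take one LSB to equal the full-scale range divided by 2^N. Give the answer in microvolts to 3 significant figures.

21.4 µV

Full-scale range = 1.4 V.
N ≥ (97.1 − 1.76)/6.02 = 15.837 → N_min = 16.
One LSB is 1.4 V / 65536 = 21.4 µV.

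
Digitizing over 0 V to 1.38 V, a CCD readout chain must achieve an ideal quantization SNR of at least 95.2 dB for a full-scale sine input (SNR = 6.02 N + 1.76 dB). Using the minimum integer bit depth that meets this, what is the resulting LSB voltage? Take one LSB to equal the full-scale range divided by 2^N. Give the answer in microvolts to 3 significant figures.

21.1 µV

Span = 1.38 V.
Required N = ⌈(95.2 − 1.76)/6.02⌉ = ⌈15.522⌉ = 16.
LSB = 1.38 V / 2^16 = 21.1 µV.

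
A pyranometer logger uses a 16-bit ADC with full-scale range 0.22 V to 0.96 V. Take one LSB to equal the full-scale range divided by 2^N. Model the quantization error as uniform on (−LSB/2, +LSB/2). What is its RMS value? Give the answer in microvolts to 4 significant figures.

3.260 µV

The full-scale span is 0.96 − (0.22) = 0.74 V.
One LSB is 0.74 V / 65536 = 11.2915 µV.
V_rms = LSB/√12 = 11.2915 µV / √12 = 3.260 µV.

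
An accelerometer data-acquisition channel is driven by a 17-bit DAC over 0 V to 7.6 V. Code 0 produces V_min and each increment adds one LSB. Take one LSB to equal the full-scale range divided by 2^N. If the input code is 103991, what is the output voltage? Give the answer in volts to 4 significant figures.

6.030 V

V_FS = 7.6 V. LSB = 7.6 V / 2^17.
V_out = V_min + code × LSB = 0 V + 103991 × 7.6 V / 131072
      = 0 + 6.02975 = 6.02975 V.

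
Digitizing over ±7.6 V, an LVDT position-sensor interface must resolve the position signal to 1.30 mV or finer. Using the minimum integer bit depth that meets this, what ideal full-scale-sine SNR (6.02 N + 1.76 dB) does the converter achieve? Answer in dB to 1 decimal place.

86.0 dB

Span: 7.6 V − (-7.6 V) = 15.2 V.
Required number of levels: 15.2/1.30 mV = 11692; smallest N with 2^N ≥ that is 14.
SNR = 6.02 × 14 + 1.76 = 86.04 dB.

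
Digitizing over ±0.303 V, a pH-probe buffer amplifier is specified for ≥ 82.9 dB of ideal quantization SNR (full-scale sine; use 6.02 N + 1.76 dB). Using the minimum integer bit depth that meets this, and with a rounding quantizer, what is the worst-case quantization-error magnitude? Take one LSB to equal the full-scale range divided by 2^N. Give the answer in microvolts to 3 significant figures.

Span: 0.303 V − (-0.303 V) = 0.606 V.
Required N = ⌈(82.9 − 1.76)/6.02⌉ = ⌈13.478⌉ = 14.
One LSB is 0.606 V / 16384 = 36.987 µV.
|e|_max = LSB/2 = 18.5 µV.

18.5 µV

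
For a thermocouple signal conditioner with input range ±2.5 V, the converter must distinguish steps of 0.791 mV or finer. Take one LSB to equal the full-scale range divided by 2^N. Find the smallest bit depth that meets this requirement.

Full-scale range = 2.5 V − (-2.5 V) = 5 V.
5 V / 0.791 mV = 6321. Since 2^12 = 4096 and 2^13 = 8192, N = 13.

13 bits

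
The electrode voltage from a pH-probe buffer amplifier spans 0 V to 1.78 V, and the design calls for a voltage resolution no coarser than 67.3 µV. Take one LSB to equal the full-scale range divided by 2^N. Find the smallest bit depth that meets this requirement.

15 bits

Full-scale range = 1.78 V.
Need 2^N ≥ 1.78 V / 67.3 µV = 26450 → N_min = 15.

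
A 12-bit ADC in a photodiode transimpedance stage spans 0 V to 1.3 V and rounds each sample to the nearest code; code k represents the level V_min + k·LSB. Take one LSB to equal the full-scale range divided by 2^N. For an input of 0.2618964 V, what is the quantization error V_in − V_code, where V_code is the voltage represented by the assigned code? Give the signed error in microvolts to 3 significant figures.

Full-scale range = 1.3 V. LSB = 1.3 V / 2^12 ≈ 317.4 µV.
(V_in − V_min)/LSB = (0.2618964 − (0)) × 4096/1.3 = 825.1751 → nearest code k = 825.
V_code = 0 + (825/4096) × 1.3 = 0.2618408203 V.
V_in − V_code = 0.2618964 − (0.2618408203) = +55.6 µV.

+55.6 µV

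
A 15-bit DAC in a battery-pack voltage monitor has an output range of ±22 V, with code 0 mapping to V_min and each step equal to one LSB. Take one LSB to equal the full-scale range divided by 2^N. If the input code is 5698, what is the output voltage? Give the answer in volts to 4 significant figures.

-14.35 V

Range = 22 − (-22) = 44 V. LSB = 44 V / 2^15.
V_out = V_min + code × LSB = -22 V + 5698 × 44 V / 32768
      = -22 V + 7.65112 V = -14.3489 V.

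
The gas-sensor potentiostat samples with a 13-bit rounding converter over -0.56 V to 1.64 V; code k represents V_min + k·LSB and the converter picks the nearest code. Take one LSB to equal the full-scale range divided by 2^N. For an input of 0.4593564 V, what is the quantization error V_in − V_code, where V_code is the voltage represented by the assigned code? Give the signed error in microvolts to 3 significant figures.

−77.2 µV

Span: 1.64 V − (-0.56 V) = 2.2 V. LSB = 2.2 V / 2^13 ≈ 268.6 µV.
(V_in − V_min)/LSB = (0.4593564 − (-0.56)) × 8192/2.2 = 3795.7126 → nearest code k = 3796.
Reconstructed level: -0.56 + 3796 × 2.2/8192 V = 0.4594335938 V.
Error = V_in − V_code = 0.4593564 − (0.4594335938) = −77.2 µV.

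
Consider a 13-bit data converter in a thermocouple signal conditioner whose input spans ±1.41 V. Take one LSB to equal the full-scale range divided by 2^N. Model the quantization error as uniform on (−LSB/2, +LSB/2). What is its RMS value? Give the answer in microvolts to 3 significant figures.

The full-scale span is 1.41 − (-1.41) = 2.82 V.
LSB = 2.82 V ÷ 2^13 = 2.82/8192 V = 344.24 µV.
V_rms = LSB/√12 = 344.24 µV / √12 = 99.4 µV.

99.4 µV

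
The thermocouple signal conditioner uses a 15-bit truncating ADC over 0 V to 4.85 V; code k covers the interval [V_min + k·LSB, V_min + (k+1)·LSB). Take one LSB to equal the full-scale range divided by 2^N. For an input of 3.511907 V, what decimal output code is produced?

23727

Range is 4.85 V. LSB = 4.85 V / 2^15 ≈ 148.0 µV.
code = ⌊(V_in − V_min)/LSB⌋ = ⌊(V_in − V_min) × 2^15 / range⌋
     = ⌊(3.511907 − (0)) × 32768 / 4.85⌋ = ⌊3.511907 × 32768/4.85⌋
     = ⌊23727.457⌋ = 23727.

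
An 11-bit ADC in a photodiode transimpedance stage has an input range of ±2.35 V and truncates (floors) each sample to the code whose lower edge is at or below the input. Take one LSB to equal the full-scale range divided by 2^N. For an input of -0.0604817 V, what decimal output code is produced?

Span: 2.35 V − (-2.35 V) = 4.7 V. LSB = 4.7 V / 2^11 ≈ 2.295 mV.
V_in − V_min = -0.0604817 − (-2.35) = 2.2895183 V.
Divide by LSB: 2.2895183 × 2048/4.7 = 997.6454.
Truncating gives code 997.

997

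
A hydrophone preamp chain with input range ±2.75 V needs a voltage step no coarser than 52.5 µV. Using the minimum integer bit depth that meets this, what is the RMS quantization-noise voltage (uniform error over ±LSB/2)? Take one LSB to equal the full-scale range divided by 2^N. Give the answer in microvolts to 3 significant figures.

12.1 µV

Range = 2.75 − (-2.75) = 5.5 V.
5.5 V / 52.5 µV = 104800. Since 2^16 = 65536 and 2^17 = 131072, N = 17.
LSB = 5.5 V ÷ 2^17 = 5.5/131072 V = 41.962 µV.
RMS noise = LSB/√12 = 12.1 µV.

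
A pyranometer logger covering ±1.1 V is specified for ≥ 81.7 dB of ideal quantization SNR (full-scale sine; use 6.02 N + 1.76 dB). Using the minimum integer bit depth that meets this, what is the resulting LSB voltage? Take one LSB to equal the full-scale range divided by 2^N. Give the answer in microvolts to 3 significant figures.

Full-scale range = 1.1 V − (-1.1 V) = 2.2 V.
N ≥ (81.7 − 1.76)/6.02 = 13.279 → N_min = 14.
LSB = 2.2 V / 2^14 = 134 µV.

134 µV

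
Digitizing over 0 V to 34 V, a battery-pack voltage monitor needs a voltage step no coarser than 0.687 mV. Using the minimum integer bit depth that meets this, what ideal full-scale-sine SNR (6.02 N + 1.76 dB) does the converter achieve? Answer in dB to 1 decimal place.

98.1 dB

Range is 34 V.
Levels needed ≥ 34/0.687 mV = 49490. 2^16 = 65536 suffices, so N_min = 16.
6.02(16) + 1.76 = 98.08 dB.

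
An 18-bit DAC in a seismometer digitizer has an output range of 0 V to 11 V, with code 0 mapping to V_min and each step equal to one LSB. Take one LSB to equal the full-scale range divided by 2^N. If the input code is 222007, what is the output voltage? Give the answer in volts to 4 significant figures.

Full-scale range = 11 V. LSB = 11 V / 2^18.
V_out = V_min + code × LSB = 0 V + 222007 × 11 V / 262144
      = 0 V + 9.31578 V = 9.31578 V.

9.316 V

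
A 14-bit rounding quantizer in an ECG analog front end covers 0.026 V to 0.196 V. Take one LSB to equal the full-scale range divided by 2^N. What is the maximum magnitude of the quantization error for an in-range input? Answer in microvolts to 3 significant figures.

Full-scale range = 0.196 V − (0.026 V) = 0.17 V.
LSB = 0.17 V / 2^14 = 10.376 µV.
Worst-case error for round-to-nearest is half an LSB: 5.19 µV.

5.19 µV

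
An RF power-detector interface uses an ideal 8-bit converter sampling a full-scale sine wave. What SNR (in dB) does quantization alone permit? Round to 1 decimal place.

For an ideal N-bit converter with full-scale sine input, SNR = 6.02 N + 1.76 dB. SNR = 6.02 × 8 + 1.76 = 48.16 + 1.76 = 49.92 dB.

49.9 dB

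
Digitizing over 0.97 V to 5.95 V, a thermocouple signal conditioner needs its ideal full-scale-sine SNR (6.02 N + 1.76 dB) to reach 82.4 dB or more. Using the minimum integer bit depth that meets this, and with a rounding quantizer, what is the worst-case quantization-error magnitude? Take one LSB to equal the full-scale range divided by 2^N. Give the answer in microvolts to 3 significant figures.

Range = 5.95 − (0.97) = 4.98 V.
6.02 N + 1.76 ≥ 82.4 gives N ≥ 13.395, so the minimum integer is 14.
LSB = 4.98 V ÷ 2^14 = 4.98/16384 V = 303.96 µV.
|e|_max = LSB/2 = 152 µV.

152 µV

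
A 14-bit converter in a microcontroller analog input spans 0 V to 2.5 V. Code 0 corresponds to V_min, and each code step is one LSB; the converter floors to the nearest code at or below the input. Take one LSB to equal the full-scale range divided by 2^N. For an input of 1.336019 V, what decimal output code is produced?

8755

V_FS = 2.5 V. LSB = 2.5 V / 2^14 ≈ 152.6 µV.
(V_in − V_min) × 2^14/range = (1.336019 − (0)) × 16384/2.5 = 8755.734.
Floor → code = 8755.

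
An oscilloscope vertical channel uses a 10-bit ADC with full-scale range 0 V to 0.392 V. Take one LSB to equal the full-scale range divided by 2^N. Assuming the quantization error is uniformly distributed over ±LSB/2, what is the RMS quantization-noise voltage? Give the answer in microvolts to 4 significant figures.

Range is 0.392 V.
LSB = 0.392 V / 2^10 = 382.813 µV.
σ_q = LSB/√12 = 382.813 µV/3.4641 = 110.5 µV.

110.5 µV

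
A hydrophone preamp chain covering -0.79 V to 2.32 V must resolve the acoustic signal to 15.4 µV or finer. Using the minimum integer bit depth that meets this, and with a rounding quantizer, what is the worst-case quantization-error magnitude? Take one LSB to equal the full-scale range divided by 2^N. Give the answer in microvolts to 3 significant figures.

Range = 2.32 − (-0.79) = 3.11 V.
Levels needed ≥ 3.11/15.4 µV = 201900. 2^18 = 262144 suffices, so N_min = 18.
One LSB is 3.11 V / 262144 = 11.864 µV.
|e|_max = LSB/2 = 5.93 µV.

5.93 µV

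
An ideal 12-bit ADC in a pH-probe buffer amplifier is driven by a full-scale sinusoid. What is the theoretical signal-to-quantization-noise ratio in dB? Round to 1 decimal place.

Ideal quantization SNR: 6.02 × 12 + 1.76 dB = 74.0 dB.

74.0 dB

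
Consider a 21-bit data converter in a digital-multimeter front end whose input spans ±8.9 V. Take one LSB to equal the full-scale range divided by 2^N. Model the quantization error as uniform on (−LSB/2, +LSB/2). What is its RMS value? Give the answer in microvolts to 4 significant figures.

2.450 µV

Full-scale range = 8.9 V − (-8.9 V) = 17.8 V.
LSB = 17.8 V / 2^21 = 8.48770 µV.
RMS of a uniform error over width LSB is LSB/√12 = 2.450 µV.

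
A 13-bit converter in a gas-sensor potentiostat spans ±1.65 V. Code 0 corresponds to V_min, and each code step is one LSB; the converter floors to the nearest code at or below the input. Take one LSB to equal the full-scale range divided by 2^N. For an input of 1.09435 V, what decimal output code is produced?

The full-scale span is 1.65 − (-1.65) = 3.3 V. LSB = 3.3 V / 2^13 ≈ 402.8 µV.
V_in − V_min = 1.09435 − (-1.65) = 2.74435 V.
Divide by LSB: 2.74435 × 8192/3.3 = 6812.6410.
Truncating gives code 6812.

6812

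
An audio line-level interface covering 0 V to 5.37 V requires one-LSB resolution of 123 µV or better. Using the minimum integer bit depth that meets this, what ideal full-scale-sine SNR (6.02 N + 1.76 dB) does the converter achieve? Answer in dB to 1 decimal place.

98.1 dB

Range is 5.37 V.
5.37 V / 123 µV = 43660. Since 2^15 = 32768 and 2^16 = 65536, N = 16.
6.02(16) + 1.76 = 98.08 dB.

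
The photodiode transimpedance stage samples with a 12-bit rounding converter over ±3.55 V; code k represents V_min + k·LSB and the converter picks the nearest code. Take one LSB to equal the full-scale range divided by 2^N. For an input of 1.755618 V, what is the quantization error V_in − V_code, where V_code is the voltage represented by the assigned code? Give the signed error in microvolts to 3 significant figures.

−315 µV

Range = 3.55 − (-3.55) = 7.1 V. LSB = 7.1 V / 2^12 ≈ 1.733 mV.
(1.755618 − (-3.55)) / LSB = 5.305618 × 4096/7.1 = 3060.8185. Nearest integer: k = 3061.
Reconstructed level: -3.55 + 3061 × 7.1/4096 V = 1.755932617 V.
Error = V_in − V_code = 1.755618 − (1.755932617) = −315 µV.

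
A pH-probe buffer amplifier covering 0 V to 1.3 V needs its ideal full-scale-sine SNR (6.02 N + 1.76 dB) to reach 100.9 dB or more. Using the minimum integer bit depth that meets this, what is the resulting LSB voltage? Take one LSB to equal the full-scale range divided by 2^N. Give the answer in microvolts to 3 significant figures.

V_FS = 1.3 V.
Required N = ⌈(100.9 − 1.76)/6.02⌉ = ⌈16.468⌉ = 17.
LSB = 1.3 V / 2^17 = 9.92 µV.

9.92 µV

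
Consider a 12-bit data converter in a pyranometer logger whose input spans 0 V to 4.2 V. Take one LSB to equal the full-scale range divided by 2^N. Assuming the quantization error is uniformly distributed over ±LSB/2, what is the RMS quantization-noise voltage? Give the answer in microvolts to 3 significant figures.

Span = 4.2 V.
One LSB is 4.2 V / 4096 = 1.0254 mV.
V_rms = LSB/√12 = 1.0254 mV / √12 = 296 µV.

296 µV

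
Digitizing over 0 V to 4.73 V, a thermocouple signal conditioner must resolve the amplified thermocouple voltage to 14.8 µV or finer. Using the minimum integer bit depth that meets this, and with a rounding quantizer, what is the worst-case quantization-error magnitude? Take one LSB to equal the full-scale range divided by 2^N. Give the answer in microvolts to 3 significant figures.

4.51 µV

Range is 4.73 V.
Required number of levels: 4.73/14.8 µV = 319590; smallest N with 2^N ≥ that is 19.
LSB = 4.73 V / 2^19 = 9.0218 µV.
Half an LSB is 4.51 µV.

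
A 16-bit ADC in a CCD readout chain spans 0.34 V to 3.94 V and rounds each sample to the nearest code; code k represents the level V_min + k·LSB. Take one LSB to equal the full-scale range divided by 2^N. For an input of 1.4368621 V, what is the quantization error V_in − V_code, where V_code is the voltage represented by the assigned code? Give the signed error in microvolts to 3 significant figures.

−12.9 µV

The full-scale span is 3.94 − (0.34) = 3.6 V. LSB = 3.6 V / 2^16 ≈ 54.93 µV.
Position in LSBs: (1.4368621 − (0.34)) × 65536/3.6 = 19967.7652; rounding gives k = 19968.
V_code = 0.34 + (19968/65536) × 3.6 = 1.4368750000 V.
e = 1.4368621 − (1.4368750000) = −12.9 µV.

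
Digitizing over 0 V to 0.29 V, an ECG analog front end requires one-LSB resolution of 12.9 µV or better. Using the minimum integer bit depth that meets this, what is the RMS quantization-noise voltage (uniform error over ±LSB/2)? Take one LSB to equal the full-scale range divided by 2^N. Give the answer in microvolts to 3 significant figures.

2.55 µV

Full-scale range = 0.29 V.
Required number of levels: 0.29/12.9 µV = 22481; smallest N with 2^N ≥ that is 15.
One LSB is 0.29 V / 32768 = 8.8501 µV.
σ_q = LSB/√12 = 8.8501 µV/3.4641 = 2.55 µV.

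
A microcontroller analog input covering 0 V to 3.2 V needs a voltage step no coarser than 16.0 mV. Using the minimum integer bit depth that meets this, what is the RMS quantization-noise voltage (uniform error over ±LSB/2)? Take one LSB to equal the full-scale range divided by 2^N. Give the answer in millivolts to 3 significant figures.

V_FS = 3.2 V.
Levels needed ≥ 3.2/16.0 mV = 200.0. 2^8 = 256 suffices, so N_min = 8.
Step size = 3.2/256 V = 12.500 mV.
σ_q = LSB/√12 = 12.500 mV/3.4641 = 3.61 mV.

3.61 mV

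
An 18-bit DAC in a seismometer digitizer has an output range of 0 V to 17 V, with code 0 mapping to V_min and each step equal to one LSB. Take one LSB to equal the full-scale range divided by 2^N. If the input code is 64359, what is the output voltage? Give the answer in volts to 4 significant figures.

Range is 17 V. LSB = 17 V / 2^18.
Output = V_min + (64359/262144) × range = 0 + 0.245510 × 17 V
      = 0 + 4.17367 = 4.17367 V.

4.174 V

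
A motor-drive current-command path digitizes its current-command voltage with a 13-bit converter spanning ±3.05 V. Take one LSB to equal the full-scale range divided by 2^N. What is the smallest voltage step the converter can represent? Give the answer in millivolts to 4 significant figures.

0.7446 mV

The full-scale span is 3.05 − (-3.05) = 6.1 V.
There are 2^13 = 8192 steps.
Step size = 6.1/8192 V = 0.7446 mV.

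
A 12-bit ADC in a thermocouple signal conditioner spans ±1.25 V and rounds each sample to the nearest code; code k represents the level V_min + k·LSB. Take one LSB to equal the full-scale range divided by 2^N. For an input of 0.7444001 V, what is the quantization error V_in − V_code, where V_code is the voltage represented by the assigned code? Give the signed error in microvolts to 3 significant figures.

−229 µV

The full-scale span is 1.25 − (-1.25) = 2.5 V. LSB = 2.5 V / 2^12 ≈ 0.6104 mV.
(V_in − V_min)/LSB = (0.7444001 − (-1.25)) × 4096/2.5 = 3267.6251 → nearest code k = 3268.
V_code = V_min + k × range/2^12 = -1.25 + 3268 × 2.5/4096 = 0.7446289063 V.
V_in − V_code = 0.7444001 − (0.7446289063) = −229 µV.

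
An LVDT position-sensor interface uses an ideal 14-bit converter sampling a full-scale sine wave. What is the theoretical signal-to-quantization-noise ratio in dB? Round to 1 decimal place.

For an ideal N-bit converter with full-scale sine input, SNR = 6.02 N + 1.76 dB. SNR = 6.02 × 14 + 1.76 = 84.28 + 1.76 = 86.04 dB.

86.0 dB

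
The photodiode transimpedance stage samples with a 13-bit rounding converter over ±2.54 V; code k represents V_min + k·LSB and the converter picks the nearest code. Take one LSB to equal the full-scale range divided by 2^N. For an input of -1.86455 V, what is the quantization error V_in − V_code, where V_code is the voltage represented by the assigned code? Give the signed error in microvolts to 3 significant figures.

Range = 2.54 − (-2.54) = 5.08 V. LSB = 5.08 V / 2^13 ≈ 0.6201 mV.
(-1.86455 − (-2.54)) / LSB = 0.67545 × 8192/5.08 = 1089.2296. Nearest integer: k = 1089.
V_code = -2.54 + (1089/8192) × 5.08 = -1.864692383 V.
e = -1.86455 − (-1.864692383) = +142 µV.

+142 µV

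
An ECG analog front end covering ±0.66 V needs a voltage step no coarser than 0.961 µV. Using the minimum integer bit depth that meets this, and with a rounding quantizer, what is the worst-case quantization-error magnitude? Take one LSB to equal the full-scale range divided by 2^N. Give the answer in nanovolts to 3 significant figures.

Range = 0.66 − (-0.66) = 1.32 V.
Levels needed ≥ 1.32/0.961 µV = 1.374e6. 2^21 = 2097152 suffices, so N_min = 21.
One LSB is 1.32 V / 2097152 = 0.62943 µV.
|e|_max = LSB/2 = 315 nV.

315 nV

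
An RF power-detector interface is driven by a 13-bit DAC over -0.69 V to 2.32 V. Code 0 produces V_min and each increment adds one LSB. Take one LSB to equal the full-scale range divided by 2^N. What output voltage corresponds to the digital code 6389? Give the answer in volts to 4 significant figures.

1.658 V

Span: 2.32 V − (-0.69 V) = 3.01 V. LSB = 3.01 V / 2^13.
V_out = V_min + code × LSB = -0.69 V + 6389 × 3.01 V / 8192
      = -0.69 + 2.34752 = 1.65752 V.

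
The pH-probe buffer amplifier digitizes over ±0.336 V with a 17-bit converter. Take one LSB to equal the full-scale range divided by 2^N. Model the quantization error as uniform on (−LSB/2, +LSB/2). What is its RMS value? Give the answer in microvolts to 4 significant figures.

Range = 0.336 − (-0.336) = 0.672 V.
LSB = 0.672 V ÷ 2^17 = 0.672/131072 V = 5.12695 µV.
RMS of a uniform error over width LSB is LSB/√12 = 1.480 µV.

1.480 µV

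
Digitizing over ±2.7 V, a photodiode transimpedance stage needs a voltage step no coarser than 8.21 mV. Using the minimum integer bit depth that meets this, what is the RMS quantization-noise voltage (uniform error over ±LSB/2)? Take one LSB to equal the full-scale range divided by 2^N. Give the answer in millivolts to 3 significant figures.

The full-scale span is 2.7 − (-2.7) = 5.4 V.
Levels needed ≥ 5.4/8.21 mV = 657.7. 2^10 = 1024 suffices, so N_min = 10.
Step size = 5.4/1024 V = 5.2734 mV.
V_rms = LSB/√12 = 1.52 mV.

1.52 mV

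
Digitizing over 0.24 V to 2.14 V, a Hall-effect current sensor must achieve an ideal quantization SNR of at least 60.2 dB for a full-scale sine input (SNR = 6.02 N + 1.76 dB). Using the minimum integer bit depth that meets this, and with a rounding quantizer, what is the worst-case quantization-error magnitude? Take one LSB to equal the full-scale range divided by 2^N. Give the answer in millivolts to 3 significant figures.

0.928 mV

The full-scale span is 2.14 − (0.24) = 1.9 V.
Required N = ⌈(60.2 − 1.76)/6.02⌉ = ⌈9.708⌉ = 10.
One LSB is 1.9 V / 1024 = 1.8555 mV.
Max error for round-to-nearest is LSB/2 = 0.928 mV.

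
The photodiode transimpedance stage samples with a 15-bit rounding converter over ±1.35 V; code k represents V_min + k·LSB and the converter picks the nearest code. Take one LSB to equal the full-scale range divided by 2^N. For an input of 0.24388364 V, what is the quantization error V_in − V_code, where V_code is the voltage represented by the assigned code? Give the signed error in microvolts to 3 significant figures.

−12.8 µV

Full-scale range = 1.35 V − (-1.35 V) = 2.7 V. LSB = 2.7 V / 2^15 ≈ 82.40 µV.
(0.24388364 − (-1.35)) / LSB = 1.59388364 × 32768/2.7 = 19343.8441. Nearest integer: k = 19344.
V_code = -1.35 + (19344/32768) × 2.7 = 0.24389648438 V.
e = 0.24388364 − (0.24389648438) = −12.8 µV.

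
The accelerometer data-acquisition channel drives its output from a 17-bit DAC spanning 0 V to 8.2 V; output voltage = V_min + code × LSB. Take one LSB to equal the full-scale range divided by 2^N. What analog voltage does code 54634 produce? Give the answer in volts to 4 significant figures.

Range is 8.2 V. LSB = 8.2 V / 2^17.
V_out = 0 + 54634 × (8.2/131072) V
      = 0 + 3.41796 = 3.41796 V.

3.418 V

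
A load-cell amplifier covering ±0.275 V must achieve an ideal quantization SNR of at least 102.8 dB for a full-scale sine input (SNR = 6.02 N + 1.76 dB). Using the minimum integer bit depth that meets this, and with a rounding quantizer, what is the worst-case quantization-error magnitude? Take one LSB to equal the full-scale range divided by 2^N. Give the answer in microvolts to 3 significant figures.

Full-scale range = 0.275 V − (-0.275 V) = 0.55 V.
N ≥ (102.8 − 1.76)/6.02 = 16.784 → N_min = 17.
LSB = 0.55 V / 2^17 = 4.1962 µV.
Half an LSB is 2.10 µV.

2.10 µV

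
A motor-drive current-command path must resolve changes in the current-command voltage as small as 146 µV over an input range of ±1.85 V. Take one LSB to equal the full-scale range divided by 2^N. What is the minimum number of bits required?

15 bits

Range = 1.85 − (-1.85) = 3.7 V.
Levels needed ≥ 3.7/146 µV = 25340. 2^15 = 32768 suffices, so N_min = 15.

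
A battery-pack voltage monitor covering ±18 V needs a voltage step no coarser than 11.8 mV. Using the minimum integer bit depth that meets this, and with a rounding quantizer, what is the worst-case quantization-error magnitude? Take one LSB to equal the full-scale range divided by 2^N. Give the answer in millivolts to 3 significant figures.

4.39 mV

Span: 18 V − (-18 V) = 36 V.
36 V / 11.8 mV = 3051. Since 2^11 = 2048 and 2^12 = 4096, N = 12.
LSB = 36 V / 2^12 = 8.7891 mV.
|e|_max = LSB/2 = 4.39 mV.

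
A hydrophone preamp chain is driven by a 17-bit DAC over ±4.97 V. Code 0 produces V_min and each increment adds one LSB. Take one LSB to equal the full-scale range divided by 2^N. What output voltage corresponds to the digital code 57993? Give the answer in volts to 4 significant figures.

Range = 4.97 − (-4.97) = 9.94 V. LSB = 9.94 V / 2^17.
Output = V_min + (57993/131072) × range = -4.97 + 0.442451 × 9.94 V
      = -4.97 V + 4.39797 V = -0.572032 V.

-0.5720 V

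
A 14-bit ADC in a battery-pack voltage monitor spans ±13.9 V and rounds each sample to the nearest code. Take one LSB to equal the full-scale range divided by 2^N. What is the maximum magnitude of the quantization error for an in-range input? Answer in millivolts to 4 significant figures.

0.8484 mV

Span: 13.9 V − (-13.9 V) = 27.8 V.
LSB = 27.8 V ÷ 2^14 = 27.8/16384 V = 1.69678 mV.
Worst-case error for round-to-nearest is half an LSB: 0.8484 mV.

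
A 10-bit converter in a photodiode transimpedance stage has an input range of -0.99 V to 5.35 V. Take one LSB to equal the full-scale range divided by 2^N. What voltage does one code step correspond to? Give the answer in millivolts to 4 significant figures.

6.191 mV

Span: 5.35 V − (-0.99 V) = 6.34 V.
2^10 = 1024 levels.
LSB = 6.34 V / 2^10 = 6.191 mV.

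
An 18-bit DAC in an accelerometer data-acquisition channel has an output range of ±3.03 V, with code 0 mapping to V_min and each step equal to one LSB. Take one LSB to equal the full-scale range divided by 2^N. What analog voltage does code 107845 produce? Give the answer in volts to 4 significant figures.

-0.5369 V

Span: 3.03 V − (-3.03 V) = 6.06 V. LSB = 6.06 V / 2^18.
Output = V_min + (107845/262144) × range = -3.03 + 0.411396 × 6.06 V
      = -3.03 + 2.49306 = -0.536940 V.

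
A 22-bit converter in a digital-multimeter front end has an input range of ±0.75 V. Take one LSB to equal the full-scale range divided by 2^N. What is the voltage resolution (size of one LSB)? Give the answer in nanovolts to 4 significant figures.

357.6 nV

The full-scale span is 0.75 − (-0.75) = 1.5 V.
2^22 = 4194304 levels.
Step size = 1.5/4194304 V = 357.6 nV.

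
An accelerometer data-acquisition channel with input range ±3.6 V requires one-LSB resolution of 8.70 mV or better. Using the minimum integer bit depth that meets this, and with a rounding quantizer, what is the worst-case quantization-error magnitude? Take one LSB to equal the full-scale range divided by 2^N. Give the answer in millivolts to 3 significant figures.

Span: 3.6 V − (-3.6 V) = 7.2 V.
Levels needed ≥ 7.2/8.70 mV = 827.6. 2^10 = 1024 suffices, so N_min = 10.
One LSB is 7.2 V / 1024 = 7.0313 mV.
Half an LSB is 3.52 mV.

3.52 mV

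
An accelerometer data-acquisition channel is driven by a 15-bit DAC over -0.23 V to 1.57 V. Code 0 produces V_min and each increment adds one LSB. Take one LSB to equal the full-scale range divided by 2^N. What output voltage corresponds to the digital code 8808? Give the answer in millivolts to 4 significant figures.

Span: 1.57 V − (-0.23 V) = 1.8 V. LSB = 1.8 V / 2^15.
V_out = V_min + code × LSB = -0.23 V + 8808 × 1.8 V / 32768
      = -0.23 + 0.483838 = 0.253838 V.

253.8 mV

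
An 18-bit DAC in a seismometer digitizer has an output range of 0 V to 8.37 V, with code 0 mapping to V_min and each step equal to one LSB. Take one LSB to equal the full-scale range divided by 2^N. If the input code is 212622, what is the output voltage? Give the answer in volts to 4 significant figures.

6.789 V

Span = 8.37 V. LSB = 8.37 V / 2^18.
Output = V_min + (212622/262144) × range = 0 + 0.811089 × 8.37 V
      = 0 + 6.78881 = 6.78881 V.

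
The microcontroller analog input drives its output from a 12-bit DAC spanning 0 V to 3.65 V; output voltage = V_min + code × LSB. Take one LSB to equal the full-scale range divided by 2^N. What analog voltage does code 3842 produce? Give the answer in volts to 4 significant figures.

3.424 V

Span = 3.65 V. LSB = 3.65 V / 2^12.
V_out = V_min + code × LSB = 0 V + 3842 × 3.65 V / 4096
      = 0 V + 3.42366 V = 3.42366 V.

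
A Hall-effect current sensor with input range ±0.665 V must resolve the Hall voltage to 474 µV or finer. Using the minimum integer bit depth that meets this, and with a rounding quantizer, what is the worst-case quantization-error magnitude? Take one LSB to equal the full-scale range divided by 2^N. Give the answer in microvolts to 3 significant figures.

The full-scale span is 0.665 − (-0.665) = 1.33 V.
Required number of levels: 1.33/474 µV = 2805.9; smallest N with 2^N ≥ that is 12.
Step size = 1.33/4096 V = 324.71 µV.
|e|_max = LSB/2 = 162 µV.

162 µV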